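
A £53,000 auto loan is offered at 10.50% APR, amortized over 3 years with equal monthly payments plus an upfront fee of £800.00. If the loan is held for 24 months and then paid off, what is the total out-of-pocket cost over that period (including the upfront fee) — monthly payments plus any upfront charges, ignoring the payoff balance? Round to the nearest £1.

£42,143

At 10.50% the monthly rate is 0.0087500, so the payment is 53,000 × 0.0087500 / (1 − 1.0087500^−36) = £1,722.63.
Total outlay = 24 × £1,722.63 + £800.00 = £42,143.12.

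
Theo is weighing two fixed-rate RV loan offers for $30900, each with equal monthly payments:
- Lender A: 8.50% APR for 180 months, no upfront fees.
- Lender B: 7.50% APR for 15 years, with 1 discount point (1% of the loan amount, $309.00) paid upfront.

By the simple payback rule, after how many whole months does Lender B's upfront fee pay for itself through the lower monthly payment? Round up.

Lender A: monthly rate = 8.5%/12 = 0.0070833; payment = 30,900 × 0.0070833 / (1 − (1+0.0070833)^−180) = $304.28.
Lender B: monthly rate = 7.5%/12 = 0.0062500; payment = 30,900 × 0.0062500 / (1 − (1+0.0062500)^−180) = $286.45.
Monthly savings = $304.28 − $286.45 = $17.83.
Break-even = $309.00 / $17.83 = 17.33 → 18 months.

18 months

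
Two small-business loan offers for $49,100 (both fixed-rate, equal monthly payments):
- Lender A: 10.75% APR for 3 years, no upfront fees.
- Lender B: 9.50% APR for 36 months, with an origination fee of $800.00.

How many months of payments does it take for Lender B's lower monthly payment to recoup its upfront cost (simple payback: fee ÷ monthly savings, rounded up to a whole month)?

28 months

Lender A: at 10.75% the monthly rate is 0.0089583, so the payment is 49,100 × 0.0089583 / (1 − 1.0089583^−36) = $1,601.66.
Lender B: monthly rate = 9.5%/12 = 0.0079167; payment = 49,100 × 0.0079167 / (1 − (1+0.0079167)^−36) = $1,572.82.
Monthly savings = $1,601.66 − $1,572.82 = $28.84.
Break-even = $800.00 / $28.84 = 27.74 → 28 months.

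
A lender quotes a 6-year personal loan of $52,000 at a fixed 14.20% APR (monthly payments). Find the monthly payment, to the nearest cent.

At 14.20% the monthly rate is 0.0118333, so the payment is 52,000 × 0.0118333 / (1 − 1.0118333^−72) = $1,077.08.

$1,077.08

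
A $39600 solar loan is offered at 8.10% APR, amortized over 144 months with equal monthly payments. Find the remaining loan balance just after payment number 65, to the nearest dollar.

With monthly rate i = 8.1%/12 = 0.0067500, the balance after k of n payments is P · [(1+i)^n − (1+i)^k] / [(1+i)^n − 1].
(1+0.0067500)^144 = 2.63460743 and (1+0.0067500)^65 = 1.54848317, so the balance is 39,600 × (2.63460743 − 1.54848317) / (2.63460743 − 1) = $26,312.45.

$26,312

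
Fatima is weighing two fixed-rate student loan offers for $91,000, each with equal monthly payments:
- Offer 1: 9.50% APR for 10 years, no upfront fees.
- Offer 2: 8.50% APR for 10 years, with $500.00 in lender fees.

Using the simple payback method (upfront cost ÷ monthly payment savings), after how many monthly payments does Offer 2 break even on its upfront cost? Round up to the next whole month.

11 months

Offer 1: at 9.50% the monthly rate is 0.0079167, so the payment is 91,000 × 0.0079167 / (1 − 1.0079167^−120) = $1,177.52.
Offer 2: monthly rate = 8.5%/12 = 0.0070833; payment = 91,000 × 0.0070833 / (1 − (1+0.0070833)^−120) = $1,128.27.
Monthly savings = $1,177.52 − $1,128.27 = $49.25.
Break-even = $500.00 / $49.25 = 10.15 → 11 months.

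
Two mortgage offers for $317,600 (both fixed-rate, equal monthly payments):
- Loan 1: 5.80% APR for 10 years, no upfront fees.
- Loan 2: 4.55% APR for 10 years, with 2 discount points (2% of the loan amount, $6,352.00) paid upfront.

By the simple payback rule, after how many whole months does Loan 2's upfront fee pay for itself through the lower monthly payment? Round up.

Loan 1: at 5.80% the monthly rate is 0.0048333, so the payment is 317,600 × 0.0048333 / (1 − 1.0048333^−120) = $3,494.20.
Loan 2: at 4.55% the monthly rate is 0.0037917, so the payment is 317,600 × 0.0037917 / (1 − 1.0037917^−120) = $3,299.22.
Monthly savings = $3,494.20 − $3,299.22 = $194.98.
Break-even = $6,352.00 / $194.98 = 32.58 → 33 months.

33 months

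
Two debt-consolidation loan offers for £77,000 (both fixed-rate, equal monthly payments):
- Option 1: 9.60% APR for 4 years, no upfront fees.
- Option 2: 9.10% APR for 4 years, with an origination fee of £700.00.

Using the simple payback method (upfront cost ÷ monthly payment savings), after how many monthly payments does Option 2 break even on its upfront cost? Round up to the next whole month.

Option 1: at 9.60% the monthly rate is 0.0080000, so the payment is 77,000 × 0.0080000 / (1 − 1.0080000^−48) = £1,938.16.
Option 2: monthly rate = 9.1%/12 = 0.0075833; payment = 77,000 × 0.0075833 / (1 − (1+0.0075833)^−48) = £1,919.81.
Monthly savings = £1,938.16 − £1,919.81 = £18.35.
Break-even = £700.00 / £18.35 = 38.15 → 39 months.

39 months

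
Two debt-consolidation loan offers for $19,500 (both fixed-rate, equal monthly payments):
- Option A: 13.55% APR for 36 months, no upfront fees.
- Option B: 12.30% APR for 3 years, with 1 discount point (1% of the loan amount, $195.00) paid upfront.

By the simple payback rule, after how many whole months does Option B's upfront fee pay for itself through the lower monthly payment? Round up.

17 months

Option A: monthly rate = 13.55%/12 = 0.0112917; payment = 19,500 × 0.0112917 / (1 − (1+0.0112917)^−36) = $662.21.
Option B: monthly rate = 12.3%/12 = 0.0102500; payment = 19,500 × 0.0102500 / (1 − (1+0.0102500)^−36) = $650.48.
Monthly savings = $662.21 − $650.48 = $11.73.
Break-even = $195.00 / $11.73 = 16.62 → 17 months.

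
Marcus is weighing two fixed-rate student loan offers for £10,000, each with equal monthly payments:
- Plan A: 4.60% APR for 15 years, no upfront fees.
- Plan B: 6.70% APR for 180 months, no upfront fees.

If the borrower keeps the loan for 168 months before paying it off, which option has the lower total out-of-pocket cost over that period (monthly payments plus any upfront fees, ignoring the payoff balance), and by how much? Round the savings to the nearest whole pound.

Plan A: monthly rate = 4.6%/12 = 0.0038333; payment = 10,000 × 0.0038333 / (1 − (1+0.0038333)^−180) = £77.01.
Plan B: at 6.70% the monthly rate is 0.0055833, so the payment is 10,000 × 0.0055833 / (1 − 1.0055833^−180) = £88.21.
Over 168 months: Plan A costs 168 × £77.01 = £12,937.68; Plan B costs 168 × £88.21 = £14,819.28.
Plan A is cheaper by £14,819.28 − £12,937.68 = £1,881.60.

Plan A by £1,882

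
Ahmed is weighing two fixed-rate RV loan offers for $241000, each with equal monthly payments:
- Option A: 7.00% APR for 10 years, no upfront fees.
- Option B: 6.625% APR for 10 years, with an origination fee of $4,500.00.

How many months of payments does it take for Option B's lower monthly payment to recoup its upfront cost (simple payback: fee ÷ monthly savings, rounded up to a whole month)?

Option A: at 7.00% the monthly rate is 0.0058333, so the payment is 241,000 × 0.0058333 / (1 − 1.0058333^−120) = $2,798.21.
Option B: at 6.625% the monthly rate is 0.0055208, so the payment is 241,000 × 0.0055208 / (1 − 1.0055208^−120) = $2,751.86.
Monthly savings = $2,798.21 − $2,751.86 = $46.35.
Break-even = $4,500.00 / $46.35 = 97.09 → 98 months.

98 months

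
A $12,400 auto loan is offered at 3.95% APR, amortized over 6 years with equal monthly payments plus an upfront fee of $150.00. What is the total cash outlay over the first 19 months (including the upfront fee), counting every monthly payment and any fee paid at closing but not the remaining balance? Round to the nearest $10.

Monthly rate = 3.95%/12 = 0.0032917; payment = 12,400 × 0.0032917 / (1 − (1+0.0032917)^−72) = $193.72.
Total outlay = 19 × $193.72 + $150.00 = $3,830.68.

$3,830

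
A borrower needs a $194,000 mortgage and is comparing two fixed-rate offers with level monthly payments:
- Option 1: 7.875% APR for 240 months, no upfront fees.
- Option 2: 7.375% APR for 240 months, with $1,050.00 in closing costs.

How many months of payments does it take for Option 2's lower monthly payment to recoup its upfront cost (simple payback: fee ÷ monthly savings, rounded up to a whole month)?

Option 1: at 7.875% the monthly rate is 0.0065625, so the payment is 194,000 × 0.0065625 / (1 − 1.0065625^−240) = $1,607.63.
Option 2: monthly rate = 7.375%/12 = 0.0061458; payment = 194,000 × 0.0061458 / (1 − (1+0.0061458)^−240) = $1,548.06.
Monthly savings = $1,607.63 − $1,548.06 = $59.57.
Break-even = $1,050.00 / $59.57 = 17.63 → 18 months.

18 months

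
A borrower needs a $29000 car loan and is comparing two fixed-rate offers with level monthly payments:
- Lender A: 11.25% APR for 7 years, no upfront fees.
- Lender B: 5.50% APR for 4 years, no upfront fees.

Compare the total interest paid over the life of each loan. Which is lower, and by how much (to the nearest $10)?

Lender A: at 11.25% the monthly rate is 0.0093750, so the payment is 29,000 × 0.0093750 / (1 − 1.0093750^−84) = $500.37.
Total interest on Lender A = 84 × $500.37 − $29,000 = $13,031.08.
Lender B: monthly rate = 5.5%/12 = 0.0045833; payment = 29,000 × 0.0045833 / (1 − (1+0.0045833)^−48) = $674.44.
Total interest on Lender B = 48 × $674.44 − $29,000 = $3,373.12.
Lender B is lower by $9,657.96.

Lender B by $9,660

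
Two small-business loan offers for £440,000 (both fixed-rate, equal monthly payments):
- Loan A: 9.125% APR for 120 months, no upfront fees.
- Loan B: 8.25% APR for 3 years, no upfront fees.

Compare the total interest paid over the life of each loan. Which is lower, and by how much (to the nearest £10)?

Loan B by £174,230

Loan A: at 9.125% the monthly rate is 0.0076042, so the payment is 440,000 × 0.0076042 / (1 − 1.0076042^−120) = £5,603.54.
Total interest on Loan A = 120 × £5,603.54 − £440,000 = £232,424.80.
Loan B: monthly rate = 8.25%/12 = 0.0068750; payment = 440,000 × 0.0068750 / (1 − (1+0.0068750)^−36) = £13,838.80.
Total interest on Loan B = 36 × £13,838.80 − £440,000 = £58,196.80.
Loan B is lower by £174,228.00.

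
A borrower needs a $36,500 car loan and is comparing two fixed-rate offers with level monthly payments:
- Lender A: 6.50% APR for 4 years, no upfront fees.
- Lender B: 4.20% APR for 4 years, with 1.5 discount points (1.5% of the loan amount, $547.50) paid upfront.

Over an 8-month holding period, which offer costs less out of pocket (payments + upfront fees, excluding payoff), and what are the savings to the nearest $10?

Lender A: at 6.50% the monthly rate is 0.0054167, so the payment is 36,500 × 0.0054167 / (1 − 1.0054167^−48) = $865.60.
Lender B: monthly rate = 4.2%/12 = 0.0035000; payment = 36,500 × 0.0035000 / (1 − (1+0.0035000)^−48) = $827.41.
Over 8 months: Lender A costs 8 × $865.60 = $6,924.80; Lender B costs 8 × $827.41 + $547.50 = $7,166.78.
Lender A is cheaper by $7,166.78 − $6,924.80 = $241.98.

Lender A by $240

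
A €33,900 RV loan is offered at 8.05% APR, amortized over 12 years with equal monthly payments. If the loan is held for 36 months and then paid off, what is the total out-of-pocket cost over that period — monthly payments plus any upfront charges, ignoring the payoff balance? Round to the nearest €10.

At 8.05% the monthly rate is 0.0067083, so the payment is 33,900 × 0.0067083 / (1 − 1.0067083^−144) = €367.88.
Total outlay = 36 × €367.88 = €13,243.68.

€13,240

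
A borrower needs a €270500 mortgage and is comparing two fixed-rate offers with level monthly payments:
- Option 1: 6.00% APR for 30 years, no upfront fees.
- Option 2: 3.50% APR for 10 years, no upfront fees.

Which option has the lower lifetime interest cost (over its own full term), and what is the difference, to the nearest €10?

Option 2 by €262,860

Option 1: monthly rate = 6%/12 = 0.0050000; payment = 270,500 × 0.0050000 / (1 − (1+0.0050000)^−360) = €1,621.78.
Total interest on Option 1 = 360 × €1,621.78 − €270,500 = €313,340.80.
Option 2: at 3.50% the monthly rate is 0.0029167, so the payment is 270,500 × 0.0029167 / (1 − 1.0029167^−120) = €2,674.86.
Total interest on Option 2 = 120 × €2,674.86 − €270,500 = €50,483.20.
Option 2 is lower by €262,857.60.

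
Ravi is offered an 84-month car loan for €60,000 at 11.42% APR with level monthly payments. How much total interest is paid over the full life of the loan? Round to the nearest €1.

Monthly rate = 11.42%/12 = 0.0095167; payment = 60,000 × 0.0095167 / (1 − (1+0.0095167)^−84) = €1,040.64.
Total paid = 84 × €1,040.64 = €87,413.76; interest = €87,413.76 − €60,000 = €27,413.76.

€27,414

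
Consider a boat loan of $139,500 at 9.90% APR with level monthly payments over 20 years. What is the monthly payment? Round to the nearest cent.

Monthly rate = 9.9%/12 = 0.0082500; payment = 139,500 × 0.0082500 / (1 − (1+0.0082500)^−240) = $1,336.98.

$1,336.98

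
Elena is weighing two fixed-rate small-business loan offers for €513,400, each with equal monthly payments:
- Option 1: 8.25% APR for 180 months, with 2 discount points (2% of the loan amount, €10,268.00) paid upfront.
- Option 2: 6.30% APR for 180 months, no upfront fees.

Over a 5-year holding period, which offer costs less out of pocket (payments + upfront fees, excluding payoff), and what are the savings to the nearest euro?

Option 2 by €44,149

Option 1: monthly rate = 8.25%/12 = 0.0068750; payment = 513,400 × 0.0068750 / (1 − (1+0.0068750)^−180) = €4,980.70.
Option 2: monthly rate = 6.3%/12 = 0.0052500; payment = 513,400 × 0.0052500 / (1 − (1+0.0052500)^−180) = €4,416.01.
Over 60 months: Option 1 costs 60 × €4,980.70 + €10,268.00 = €309,110.00; Option 2 costs 60 × €4,416.01 = €264,960.60.
Option 2 is cheaper by €309,110.00 − €264,960.60 = €44,149.40.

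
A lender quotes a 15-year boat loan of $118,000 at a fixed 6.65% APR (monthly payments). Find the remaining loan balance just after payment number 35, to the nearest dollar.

$103,223

With monthly rate i = 6.65%/12 = 0.0055417, the balance after k of n payments is P · [(1+i)^n − (1+i)^k] / [(1+i)^n − 1].
(1+0.0055417)^180 = 2.70403814 and (1+0.0055417)^35 = 1.21339581, so the balance is 118,000 × (2.70403814 − 1.21339581) / (2.70403814 − 1) = $103,222.92.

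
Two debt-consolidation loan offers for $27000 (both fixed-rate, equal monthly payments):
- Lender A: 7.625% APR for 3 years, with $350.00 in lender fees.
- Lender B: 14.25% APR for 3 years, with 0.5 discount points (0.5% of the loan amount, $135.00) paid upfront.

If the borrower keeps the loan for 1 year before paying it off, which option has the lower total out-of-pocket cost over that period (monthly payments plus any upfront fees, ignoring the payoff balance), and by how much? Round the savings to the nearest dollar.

Lender A: monthly rate = 7.625%/12 = 0.0063542; payment = 27,000 × 0.0063542 / (1 − (1+0.0063542)^−36) = $841.42.
Lender B: at 14.25% the monthly rate is 0.0118750, so the payment is 27,000 × 0.0118750 / (1 − 1.0118750^−36) = $926.08.
Over 12 months: Lender A costs 12 × $841.42 + $350.00 = $10,447.04; Lender B costs 12 × $926.08 + $135.00 = $11,247.96.
Lender A is cheaper by $11,247.96 − $10,447.04 = $800.92.

Lender A by $801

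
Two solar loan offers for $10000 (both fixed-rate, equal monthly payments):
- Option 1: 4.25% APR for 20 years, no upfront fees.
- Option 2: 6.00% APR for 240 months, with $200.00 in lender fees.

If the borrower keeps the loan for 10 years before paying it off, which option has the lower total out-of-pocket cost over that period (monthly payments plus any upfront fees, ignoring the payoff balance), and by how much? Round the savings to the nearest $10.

Option 1 by $1,370

Option 1: monthly rate = 4.25%/12 = 0.0035417; payment = 10,000 × 0.0035417 / (1 − (1+0.0035417)^−240) = $61.92.
Option 2: at 6.00% the monthly rate is 0.0050000, so the payment is 10,000 × 0.0050000 / (1 − 1.0050000^−240) = $71.64.
Over 120 months: Option 1 costs 120 × $61.92 = $7,430.40; Option 2 costs 120 × $71.64 + $200.00 = $8,796.80.
Option 1 is cheaper by $8,796.80 − $7,430.40 = $1,366.40.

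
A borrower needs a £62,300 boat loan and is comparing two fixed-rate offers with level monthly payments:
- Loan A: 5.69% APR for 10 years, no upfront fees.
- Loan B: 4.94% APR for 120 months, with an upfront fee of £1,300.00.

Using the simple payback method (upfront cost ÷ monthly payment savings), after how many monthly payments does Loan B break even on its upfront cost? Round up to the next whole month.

Loan A: monthly rate = 5.69%/12 = 0.0047417; payment = 62,300 × 0.0047417 / (1 − (1+0.0047417)^−120) = £682.00.
Loan B: monthly rate = 4.94%/12 = 0.0041167; payment = 62,300 × 0.0041167 / (1 − (1+0.0041167)^−120) = £658.96.
Monthly savings = £682.00 − £658.96 = £23.04.
Break-even = £1,300.00 / £23.04 = 56.42 → 57 months.

57 months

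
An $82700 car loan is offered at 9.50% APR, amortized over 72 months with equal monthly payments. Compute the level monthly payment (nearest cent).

Monthly rate = 9.5%/12 = 0.0079167; payment = 82,700 × 0.0079167 / (1 − (1+0.0079167)^−72) = $1,511.32.

$1,511.32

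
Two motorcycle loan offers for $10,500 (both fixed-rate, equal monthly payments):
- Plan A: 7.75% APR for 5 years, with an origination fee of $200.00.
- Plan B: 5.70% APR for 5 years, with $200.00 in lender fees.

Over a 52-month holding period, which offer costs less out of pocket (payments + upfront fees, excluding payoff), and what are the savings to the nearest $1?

Plan B by $526

Plan A: monthly rate = 7.75%/12 = 0.0064583; payment = 10,500 × 0.0064583 / (1 − (1+0.0064583)^−60) = $211.65.
Plan B: monthly rate = 5.7%/12 = 0.0047500; payment = 10,500 × 0.0047500 / (1 − (1+0.0047500)^−60) = $201.53.
Over 52 months: Plan A costs 52 × $211.65 + $200.00 = $11,205.80; Plan B costs 52 × $201.53 + $200.00 = $10,679.56.
Plan B is cheaper by $11,205.80 − $10,679.56 = $526.24.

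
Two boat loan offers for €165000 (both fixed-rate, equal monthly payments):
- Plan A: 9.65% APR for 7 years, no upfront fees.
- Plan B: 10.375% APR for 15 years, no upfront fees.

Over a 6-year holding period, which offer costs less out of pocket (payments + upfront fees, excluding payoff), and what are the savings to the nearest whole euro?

Plan B by €64,678

Plan A: monthly rate = 9.65%/12 = 0.0080417; payment = 165,000 × 0.0080417 / (1 − (1+0.0080417)^−84) = €2,709.45.
Plan B: at 10.375% the monthly rate is 0.0086458, so the payment is 165,000 × 0.0086458 / (1 − 1.0086458^−180) = €1,811.14.
Over 72 months: Plan A costs 72 × €2,709.45 = €195,080.40; Plan B costs 72 × €1,811.14 = €130,402.08.
Plan B is cheaper by €195,080.40 − €130,402.08 = €64,678.32.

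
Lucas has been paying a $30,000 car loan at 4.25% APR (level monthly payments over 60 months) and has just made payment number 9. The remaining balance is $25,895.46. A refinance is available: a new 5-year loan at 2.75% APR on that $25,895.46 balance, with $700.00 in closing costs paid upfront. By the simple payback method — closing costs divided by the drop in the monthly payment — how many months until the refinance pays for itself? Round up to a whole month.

Current payment = 30,000 × 4.25%/12 / (1 − (1+0.0035417)^−60) = $555.89.
Refinanced payment = 25,895.46 × 0.0022917 / (1 − (1+0.0022917)^−60) = $462.44.
Monthly savings = $555.89 − $462.44 = $93.45.
Break-even = $700.00 / $93.45 = 7.49 → 8 months.

8 months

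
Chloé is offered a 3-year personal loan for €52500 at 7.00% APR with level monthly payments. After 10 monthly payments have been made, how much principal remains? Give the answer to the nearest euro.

With monthly rate i = 7%/12 = 0.0058333, the balance after k of n payments is P · [(1+i)^n − (1+i)^k] / [(1+i)^n − 1].
(1+0.0058333)^36 = 1.23292559 and (1+0.0058333)^10 = 1.05988865, so the balance is 52,500 × (1.23292559 − 1.05988865) / (1.23292559 − 1) = €39,001.47.

€39,001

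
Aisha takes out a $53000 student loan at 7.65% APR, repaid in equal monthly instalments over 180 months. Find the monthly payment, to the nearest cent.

$495.85

At 7.65% the monthly rate is 0.0063750, so the payment is 53,000 × 0.0063750 / (1 − 1.0063750^−180) = $495.85.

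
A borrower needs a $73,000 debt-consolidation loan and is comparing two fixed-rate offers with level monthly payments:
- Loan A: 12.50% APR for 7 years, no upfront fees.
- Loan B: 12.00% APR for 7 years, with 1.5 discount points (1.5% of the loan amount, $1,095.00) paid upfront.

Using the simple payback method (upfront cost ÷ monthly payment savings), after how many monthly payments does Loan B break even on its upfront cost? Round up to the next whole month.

56 months

Loan A: at 12.50% the monthly rate is 0.0104167, so the payment is 73,000 × 0.0104167 / (1 − 1.0104167^−84) = $1,308.25.
Loan B: monthly rate = 12%/12 = 0.0100000; payment = 73,000 × 0.0100000 / (1 − (1+0.0100000)^−84) = $1,288.65.
Monthly savings = $1,308.25 − $1,288.65 = $19.60.
Break-even = $1,095.00 / $19.60 = 55.87 → 56 months.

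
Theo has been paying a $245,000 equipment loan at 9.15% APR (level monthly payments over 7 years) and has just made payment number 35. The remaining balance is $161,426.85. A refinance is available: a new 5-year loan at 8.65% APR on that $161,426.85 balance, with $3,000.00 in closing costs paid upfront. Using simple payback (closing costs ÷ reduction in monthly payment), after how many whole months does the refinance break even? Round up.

5 months

Current payment = 245,000 × 9.15%/12 / (1 − (1+0.0076250)^−84) = $3,960.50.
Refinanced payment = 161,426.85 × 0.0072083 / (1 − (1+0.0072083)^−60) = $3,323.60.
Monthly savings = $3,960.50 − $3,323.60 = $636.90.
Break-even = $3,000.00 / $636.90 = 4.71 → 5 months.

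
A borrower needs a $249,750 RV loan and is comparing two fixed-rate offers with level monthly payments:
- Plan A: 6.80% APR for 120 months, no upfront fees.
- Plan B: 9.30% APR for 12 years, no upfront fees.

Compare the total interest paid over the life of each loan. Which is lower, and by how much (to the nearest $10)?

Plan A: at 6.80% the monthly rate is 0.0056667, so the payment is 249,750 × 0.0056667 / (1 − 1.0056667^−120) = $2,874.13.
Total interest on Plan A = 120 × $2,874.13 − $249,750 = $95,145.60.
Plan B: at 9.30% the monthly rate is 0.0077500, so the payment is 249,750 × 0.0077500 / (1 − 1.0077500^−144) = $2,884.59.
Total interest on Plan B = 144 × $2,884.59 − $249,750 = $165,630.96.
Plan A is lower by $70,485.36.

Plan A by $70,490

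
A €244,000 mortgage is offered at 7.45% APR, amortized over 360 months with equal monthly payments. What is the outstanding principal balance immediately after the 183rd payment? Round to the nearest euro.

With monthly rate i = 7.45%/12 = 0.0062083, the balance after k of n payments is P · [(1+i)^n − (1+i)^k] / [(1+i)^n − 1].
(1+0.0062083)^360 = 9.28212743 and (1+0.0062083)^183 = 3.10375543, so the balance is 244,000 × (9.28212743 − 3.10375543) / (9.28212743 − 1) = €182,021.20.

€182,021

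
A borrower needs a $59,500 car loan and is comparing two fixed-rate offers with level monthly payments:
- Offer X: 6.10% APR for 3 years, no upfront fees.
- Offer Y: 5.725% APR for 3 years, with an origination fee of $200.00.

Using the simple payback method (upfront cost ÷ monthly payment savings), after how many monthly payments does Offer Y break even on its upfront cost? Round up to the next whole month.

20 months

Offer X: at 6.10% the monthly rate is 0.0050833, so the payment is 59,500 × 0.0050833 / (1 − 1.0050833^−36) = $1,812.80.
Offer Y: monthly rate = 5.725%/12 = 0.0047708; payment = 59,500 × 0.0047708 / (1 − (1+0.0047708)^−36) = $1,802.70.
Monthly savings = $1,812.80 − $1,802.70 = $10.10.
Break-even = $200.00 / $10.10 = 19.80 → 20 months.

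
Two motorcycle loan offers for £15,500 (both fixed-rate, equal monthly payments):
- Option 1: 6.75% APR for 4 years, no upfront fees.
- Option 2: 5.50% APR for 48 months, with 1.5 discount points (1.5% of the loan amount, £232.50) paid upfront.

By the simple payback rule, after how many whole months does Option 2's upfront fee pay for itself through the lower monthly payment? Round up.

27 months

Option 1: monthly rate = 6.75%/12 = 0.0056250; payment = 15,500 × 0.0056250 / (1 − (1+0.0056250)^−48) = £369.37.
Option 2: at 5.50% the monthly rate is 0.0045833, so the payment is 15,500 × 0.0045833 / (1 − 1.0045833^−48) = £360.48.
Monthly savings = £369.37 − £360.48 = £8.89.
Break-even = £232.50 / £8.89 = 26.15 → 27 months.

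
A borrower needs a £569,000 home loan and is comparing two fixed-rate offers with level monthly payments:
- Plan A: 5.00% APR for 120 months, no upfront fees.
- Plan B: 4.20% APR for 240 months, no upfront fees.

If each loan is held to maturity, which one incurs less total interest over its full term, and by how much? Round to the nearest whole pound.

Plan A by £117,774

Plan A: monthly rate = 5%/12 = 0.0041667; payment = 569,000 × 0.0041667 / (1 − (1+0.0041667)^−120) = £6,035.13.
Total interest on Plan A = 120 × £6,035.13 − £569,000 = £155,215.60.
Plan B: at 4.20% the monthly rate is 0.0035000, so the payment is 569,000 × 0.0035000 / (1 − 1.0035000^−240) = £3,508.29.
Total interest on Plan B = 240 × £3,508.29 − £569,000 = £272,989.60.
Plan A is lower by £117,774.00.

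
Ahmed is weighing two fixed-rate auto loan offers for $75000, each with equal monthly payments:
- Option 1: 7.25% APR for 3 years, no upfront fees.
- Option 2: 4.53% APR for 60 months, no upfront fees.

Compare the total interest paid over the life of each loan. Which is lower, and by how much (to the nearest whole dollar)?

Option 1 by $278

Option 1: monthly rate = 7.25%/12 = 0.0060417; payment = 75,000 × 0.0060417 / (1 − (1+0.0060417)^−36) = $2,324.36.
Total interest on Option 1 = 36 × $2,324.36 − $75,000 = $8,676.96.
Option 2: monthly rate = 4.53%/12 = 0.0037750; payment = 75,000 × 0.0037750 / (1 − (1+0.0037750)^−60) = $1,399.25.
Total interest on Option 2 = 60 × $1,399.25 − $75,000 = $8,955.00.
Option 1 is lower by $278.04.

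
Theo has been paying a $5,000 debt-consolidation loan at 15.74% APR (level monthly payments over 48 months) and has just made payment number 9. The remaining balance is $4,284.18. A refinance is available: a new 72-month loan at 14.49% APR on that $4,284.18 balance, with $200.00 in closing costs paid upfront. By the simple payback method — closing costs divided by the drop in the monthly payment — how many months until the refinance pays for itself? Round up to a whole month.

4 months

Current payment = 5,000 × 15.74%/12 / (1 − (1+0.0131167)^−48) = $141.04.
Refinanced payment = 4,284.18 × 0.0120750 / (1 − (1+0.0120750)^−72) = $89.41.
Monthly savings = $141.04 − $89.41 = $51.63.
Break-even = $200.00 / $51.63 = 3.87 → 4 months.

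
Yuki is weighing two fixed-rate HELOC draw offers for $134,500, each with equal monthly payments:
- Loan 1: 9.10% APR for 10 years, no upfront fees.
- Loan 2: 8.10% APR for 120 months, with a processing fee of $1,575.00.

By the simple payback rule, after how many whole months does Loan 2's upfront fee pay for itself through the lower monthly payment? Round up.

Loan 1: at 9.10% the monthly rate is 0.0075833, so the payment is 134,500 × 0.0075833 / (1 − 1.0075833^−120) = $1,711.08.
Loan 2: monthly rate = 8.1%/12 = 0.0067500; payment = 134,500 × 0.0067500 / (1 − (1+0.0067500)^−120) = $1,638.97.
Monthly savings = $1,711.08 − $1,638.97 = $72.11.
Break-even = $1,575.00 / $72.11 = 21.84 → 22 months.

22 months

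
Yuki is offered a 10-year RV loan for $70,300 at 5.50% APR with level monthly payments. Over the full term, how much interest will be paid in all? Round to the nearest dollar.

Monthly rate = 5.5%/12 = 0.0045833; payment = 70,300 × 0.0045833 / (1 − (1+0.0045833)^−120) = $762.94.
Total paid = 120 × $762.94 = $91,552.80; interest = $91,552.80 − $70,300 = $21,252.80.

$21,253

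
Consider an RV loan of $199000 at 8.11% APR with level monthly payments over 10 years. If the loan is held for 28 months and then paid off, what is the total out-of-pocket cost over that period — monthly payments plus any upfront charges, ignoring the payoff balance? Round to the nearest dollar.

$67,928

Monthly rate = 8.11%/12 = 0.0067583; payment = 199,000 × 0.0067583 / (1 − (1+0.0067583)^−120) = $2,426.00.
Total outlay = 28 × $2,426.00 = $67,928.00.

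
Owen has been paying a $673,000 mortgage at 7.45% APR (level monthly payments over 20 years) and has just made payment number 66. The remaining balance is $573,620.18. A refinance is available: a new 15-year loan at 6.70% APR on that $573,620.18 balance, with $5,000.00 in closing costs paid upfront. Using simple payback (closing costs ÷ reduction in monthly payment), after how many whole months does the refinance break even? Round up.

Current payment = 673,000 × 7.45%/12 / (1 − (1+0.0062083)^−240) = $5,401.09.
Refinanced payment = 573,620.18 × 0.0055833 / (1 − (1+0.0055833)^−180) = $5,060.13.
Monthly savings = $5,401.09 − $5,060.13 = $340.96.
Break-even = $5,000.00 / $340.96 = 14.66 → 15 months.

15 months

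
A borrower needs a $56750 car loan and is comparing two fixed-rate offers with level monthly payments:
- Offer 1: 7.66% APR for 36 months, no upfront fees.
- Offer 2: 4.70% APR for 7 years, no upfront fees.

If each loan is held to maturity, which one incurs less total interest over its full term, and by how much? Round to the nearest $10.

Offer 1: monthly rate = 7.66%/12 = 0.0063833; payment = 56,750 × 0.0063833 / (1 − (1+0.0063833)^−36) = $1,769.45.
Total interest on Offer 1 = 36 × $1,769.45 − $56,750 = $6,950.20.
Offer 2: monthly rate = 4.7%/12 = 0.0039167; payment = 56,750 × 0.0039167 / (1 − (1+0.0039167)^−84) = $794.12.
Total interest on Offer 2 = 84 × $794.12 − $56,750 = $9,956.08.
Offer 1 is lower by $3,005.88.

Offer 1 by $3,010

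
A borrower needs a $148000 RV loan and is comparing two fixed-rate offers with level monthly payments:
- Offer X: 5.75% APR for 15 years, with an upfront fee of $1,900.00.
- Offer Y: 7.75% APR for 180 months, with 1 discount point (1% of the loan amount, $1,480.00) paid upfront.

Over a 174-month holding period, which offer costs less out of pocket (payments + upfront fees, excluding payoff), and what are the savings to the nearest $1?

Offer X by $28,130

Offer X: at 5.75% the monthly rate is 0.0047917, so the payment is 148,000 × 0.0047917 / (1 − 1.0047917^−180) = $1,229.01.
Offer Y: at 7.75% the monthly rate is 0.0064583, so the payment is 148,000 × 0.0064583 / (1 − 1.0064583^−180) = $1,393.09.
Over 174 months: Offer X costs 174 × $1,229.01 + $1,900.00 = $215,747.74; Offer Y costs 174 × $1,393.09 + $1,480.00 = $243,877.66.
Offer X is cheaper by $243,877.66 − $215,747.74 = $28,129.92.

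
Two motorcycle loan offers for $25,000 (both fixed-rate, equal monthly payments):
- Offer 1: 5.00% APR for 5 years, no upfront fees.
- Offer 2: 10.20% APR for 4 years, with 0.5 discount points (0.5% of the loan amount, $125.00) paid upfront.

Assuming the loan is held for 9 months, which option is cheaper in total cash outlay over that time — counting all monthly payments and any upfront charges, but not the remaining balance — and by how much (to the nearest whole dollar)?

Offer 1 by $1,607

Offer 1: at 5.00% the monthly rate is 0.0041667, so the payment is 25,000 × 0.0041667 / (1 − 1.0041667^−60) = $471.78.
Offer 2: at 10.20% the monthly rate is 0.0085000, so the payment is 25,000 × 0.0085000 / (1 − 1.0085000^−48) = $636.47.
Over 9 months: Offer 1 costs 9 × $471.78 = $4,246.02; Offer 2 costs 9 × $636.47 + $125.00 = $5,853.23.
Offer 1 is cheaper by $5,853.23 − $4,246.02 = $1,607.21.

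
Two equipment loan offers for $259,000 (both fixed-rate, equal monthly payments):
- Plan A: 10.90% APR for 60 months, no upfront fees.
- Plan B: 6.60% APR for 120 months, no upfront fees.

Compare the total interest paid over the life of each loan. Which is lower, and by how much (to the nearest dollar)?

Plan A: monthly rate = 10.9%/12 = 0.0090833; payment = 259,000 × 0.0090833 / (1 − (1+0.0090833)^−60) = $5,618.38.
Total interest on Plan A = 60 × $5,618.38 − $259,000 = $78,102.80.
Plan B: at 6.60% the monthly rate is 0.0055000, so the payment is 259,000 × 0.0055000 / (1 − 1.0055000^−120) = $2,954.09.
Total interest on Plan B = 120 × $2,954.09 − $259,000 = $95,490.80.
Plan A is lower by $17,388.00.

Plan A by $17,388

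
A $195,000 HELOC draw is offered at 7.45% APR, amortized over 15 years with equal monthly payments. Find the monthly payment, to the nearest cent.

Monthly rate = 7.45%/12 = 0.0062083; payment = 195,000 × 0.0062083 / (1 − (1+0.0062083)^−180) = $1,802.14.

$1,802.14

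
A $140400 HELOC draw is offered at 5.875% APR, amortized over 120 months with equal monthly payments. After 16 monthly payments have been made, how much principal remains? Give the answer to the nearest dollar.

$126,081

With monthly rate i = 5.875%/12 = 0.0048958, the balance after k of n payments is P · [(1+i)^n − (1+i)^k] / [(1+i)^n − 1].
(1+0.0048958)^120 = 1.79690641 and (1+0.0048958)^16 = 1.08127641, so the balance is 140,400 × (1.79690641 − 1.08127641) / (1.79690641 − 1) = $126,080.62.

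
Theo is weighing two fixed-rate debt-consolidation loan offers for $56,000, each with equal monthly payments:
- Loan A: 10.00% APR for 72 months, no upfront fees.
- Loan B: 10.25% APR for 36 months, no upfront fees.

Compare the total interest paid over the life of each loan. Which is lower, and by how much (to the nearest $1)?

Loan B by $9,409

Loan A: at 10.00% the monthly rate is 0.0083333, so the payment is 56,000 × 0.0083333 / (1 − 1.0083333^−72) = $1,037.45.
Total interest on Loan A = 72 × $1,037.45 − $56,000 = $18,696.40.
Loan B: at 10.25% the monthly rate is 0.0085417, so the payment is 56,000 × 0.0085417 / (1 − 1.0085417^−36) = $1,813.54.
Total interest on Loan B = 36 × $1,813.54 − $56,000 = $9,287.44.
Loan B is lower by $9,408.96.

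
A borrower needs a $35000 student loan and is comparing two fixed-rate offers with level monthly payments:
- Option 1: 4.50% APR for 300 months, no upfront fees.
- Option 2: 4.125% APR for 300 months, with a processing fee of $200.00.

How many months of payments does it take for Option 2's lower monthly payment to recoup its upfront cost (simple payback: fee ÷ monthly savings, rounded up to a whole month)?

28 months

Option 1: monthly rate = 4.5%/12 = 0.0037500; payment = 35,000 × 0.0037500 / (1 − (1+0.0037500)^−300) = $194.54.
Option 2: monthly rate = 4.125%/12 = 0.0034375; payment = 35,000 × 0.0034375 / (1 − (1+0.0034375)^−300) = $187.17.
Monthly savings = $194.54 − $187.17 = $7.37.
Break-even = $200.00 / $7.37 = 27.14 → 28 months.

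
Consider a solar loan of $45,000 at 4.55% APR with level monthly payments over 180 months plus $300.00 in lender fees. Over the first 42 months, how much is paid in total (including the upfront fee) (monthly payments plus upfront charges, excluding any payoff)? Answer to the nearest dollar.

$14,807

At 4.55% the monthly rate is 0.0037917, so the payment is 45,000 × 0.0037917 / (1 − 1.0037917^−180) = $345.40.
Total outlay = 42 × $345.40 + $300.00 = $14,806.80.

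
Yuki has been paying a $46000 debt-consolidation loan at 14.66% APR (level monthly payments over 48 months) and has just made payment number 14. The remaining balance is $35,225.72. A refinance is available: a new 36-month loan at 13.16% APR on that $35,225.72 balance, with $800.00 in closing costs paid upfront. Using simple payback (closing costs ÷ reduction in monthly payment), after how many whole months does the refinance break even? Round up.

10 months

Current payment = 46,000 × 14.66%/12 / (1 − (1+0.0122167)^−48) = $1,272.30.
Refinanced payment = 35,225.72 × 0.0109667 / (1 − (1+0.0109667)^−36) = $1,189.61.
Monthly savings = $1,272.30 − $1,189.61 = $82.69.
Break-even = $800.00 / $82.69 = 9.67 → 10 months.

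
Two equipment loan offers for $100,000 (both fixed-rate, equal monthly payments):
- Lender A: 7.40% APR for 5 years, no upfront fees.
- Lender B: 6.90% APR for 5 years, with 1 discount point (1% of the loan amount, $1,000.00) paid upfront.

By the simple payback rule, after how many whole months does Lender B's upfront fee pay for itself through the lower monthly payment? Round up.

Lender A: monthly rate = 7.4%/12 = 0.0061667; payment = 100,000 × 0.0061667 / (1 − (1+0.0061667)^−60) = $1,999.05.
Lender B: at 6.90% the monthly rate is 0.0057500, so the payment is 100,000 × 0.0057500 / (1 − 1.0057500^−60) = $1,975.41.
Monthly savings = $1,999.05 − $1,975.41 = $23.64.
Break-even = $1,000.00 / $23.64 = 42.30 → 43 months.

43 months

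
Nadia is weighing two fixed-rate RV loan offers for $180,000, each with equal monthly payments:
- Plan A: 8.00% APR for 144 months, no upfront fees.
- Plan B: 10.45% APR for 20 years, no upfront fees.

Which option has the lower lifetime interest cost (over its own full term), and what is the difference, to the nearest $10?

Plan A: at 8.00% the monthly rate is 0.0066667, so the payment is 180,000 × 0.0066667 / (1 − 1.0066667^−144) = $1,948.41.
Total interest on Plan A = 144 × $1,948.41 − $180,000 = $100,571.04.
Plan B: monthly rate = 10.45%/12 = 0.0087083; payment = 180,000 × 0.0087083 / (1 − (1+0.0087083)^−240) = $1,791.04.
Total interest on Plan B = 240 × $1,791.04 − $180,000 = $249,849.60.
Plan A is lower by $149,278.56.

Plan A by $149,280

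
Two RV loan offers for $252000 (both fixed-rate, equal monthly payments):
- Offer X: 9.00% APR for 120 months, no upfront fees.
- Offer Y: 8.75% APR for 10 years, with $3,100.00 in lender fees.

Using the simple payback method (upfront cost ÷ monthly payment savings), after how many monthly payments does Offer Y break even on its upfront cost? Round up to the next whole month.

92 months

Offer X: at 9.00% the monthly rate is 0.0075000, so the payment is 252,000 × 0.0075000 / (1 − 1.0075000^−120) = $3,192.23.
Offer Y: at 8.75% the monthly rate is 0.0072917, so the payment is 252,000 × 0.0072917 / (1 − 1.0072917^−120) = $3,158.23.
Monthly savings = $3,192.23 − $3,158.23 = $34.00.
Break-even = $3,100.00 / $34.00 = 91.18 → 92 months.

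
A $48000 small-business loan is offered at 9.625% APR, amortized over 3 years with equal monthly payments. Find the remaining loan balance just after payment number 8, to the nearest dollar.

$38,493

With monthly rate i = 9.625%/12 = 0.0080208, the balance after k of n payments is P · [(1+i)^n − (1+i)^k] / [(1+i)^n − 1].
(1+0.0080208)^36 = 1.33322144 and (1+0.0080208)^8 = 1.06599720, so the balance is 48,000 × (1.33322144 − 1.06599720) / (1.33322144 − 1) = $38,493.21.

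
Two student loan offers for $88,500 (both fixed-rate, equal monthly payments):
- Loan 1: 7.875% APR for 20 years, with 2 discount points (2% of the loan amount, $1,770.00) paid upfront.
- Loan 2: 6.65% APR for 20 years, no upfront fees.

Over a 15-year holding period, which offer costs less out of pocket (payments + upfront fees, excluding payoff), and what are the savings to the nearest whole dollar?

Loan 2 by $13,598

Loan 1: at 7.875% the monthly rate is 0.0065625, so the payment is 88,500 × 0.0065625 / (1 − 1.0065625^−240) = $733.38.
Loan 2: at 6.65% the monthly rate is 0.0055417, so the payment is 88,500 × 0.0055417 / (1 − 1.0055417^−240) = $667.67.
Over 180 months: Loan 1 costs 180 × $733.38 + $1,770.00 = $133,778.40; Loan 2 costs 180 × $667.67 = $120,180.60.
Loan 2 is cheaper by $133,778.40 − $120,180.60 = $13,597.80.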